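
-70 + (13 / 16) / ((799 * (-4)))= -70.00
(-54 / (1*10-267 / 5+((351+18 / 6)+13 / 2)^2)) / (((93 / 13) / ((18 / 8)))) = -10530 / 80548447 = -0.00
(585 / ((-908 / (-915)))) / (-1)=-535275 / 908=-589.51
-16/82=-8/41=-0.20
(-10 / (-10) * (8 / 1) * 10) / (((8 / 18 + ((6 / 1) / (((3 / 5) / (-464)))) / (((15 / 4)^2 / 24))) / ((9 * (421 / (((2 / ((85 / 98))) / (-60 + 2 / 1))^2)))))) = -5180133718125 / 213888283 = -24218.88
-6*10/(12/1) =-5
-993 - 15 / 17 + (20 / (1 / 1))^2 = -10096 / 17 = -593.88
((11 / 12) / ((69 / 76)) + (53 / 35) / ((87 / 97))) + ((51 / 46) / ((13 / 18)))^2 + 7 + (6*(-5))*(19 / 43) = -42183652286 / 35117159805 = -1.20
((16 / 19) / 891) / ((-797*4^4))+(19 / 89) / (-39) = -1367232341 / 249771549456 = -0.01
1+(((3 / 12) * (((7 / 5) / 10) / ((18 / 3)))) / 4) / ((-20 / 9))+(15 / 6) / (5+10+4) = 687601 / 608000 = 1.13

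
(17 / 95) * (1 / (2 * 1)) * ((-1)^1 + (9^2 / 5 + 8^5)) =1393286 / 475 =2933.23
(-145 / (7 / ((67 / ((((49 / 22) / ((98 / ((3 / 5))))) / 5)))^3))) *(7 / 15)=-11609151037000000 / 81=-143322852308641.98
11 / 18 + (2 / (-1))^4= 299 / 18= 16.61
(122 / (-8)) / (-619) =61 / 2476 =0.02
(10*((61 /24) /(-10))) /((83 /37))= -2257 /1992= -1.13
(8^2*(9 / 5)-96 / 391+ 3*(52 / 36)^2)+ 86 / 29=190089253 / 1530765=124.18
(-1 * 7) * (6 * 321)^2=-25966332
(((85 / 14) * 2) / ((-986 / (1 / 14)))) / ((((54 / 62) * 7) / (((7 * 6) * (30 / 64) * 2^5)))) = -775 / 8526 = -0.09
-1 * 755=-755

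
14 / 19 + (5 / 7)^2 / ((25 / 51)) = 1655 / 931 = 1.78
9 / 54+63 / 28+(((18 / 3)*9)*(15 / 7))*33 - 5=320543 / 84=3815.99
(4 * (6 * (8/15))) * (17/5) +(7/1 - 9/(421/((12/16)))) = 2126217/42100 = 50.50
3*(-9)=-27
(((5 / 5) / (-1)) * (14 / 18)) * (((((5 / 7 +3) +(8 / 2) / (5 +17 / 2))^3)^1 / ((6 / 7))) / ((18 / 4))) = -435519512 / 33480783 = -13.01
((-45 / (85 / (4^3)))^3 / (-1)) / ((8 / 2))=47775744 / 4913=9724.35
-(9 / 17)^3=-729 / 4913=-0.15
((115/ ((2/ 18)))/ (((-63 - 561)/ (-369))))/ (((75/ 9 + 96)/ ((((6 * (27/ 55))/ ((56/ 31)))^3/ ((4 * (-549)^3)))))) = -1658858419737/ 43176688164478668800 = -0.00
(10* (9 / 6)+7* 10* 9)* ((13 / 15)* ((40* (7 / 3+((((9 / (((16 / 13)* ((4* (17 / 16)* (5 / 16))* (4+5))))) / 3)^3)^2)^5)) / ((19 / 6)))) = 32787929217035694164283642341299298544830746393352401891319208237572490615856 / 1990067260170196106315090363601844094988178089692010171711444854736328125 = 16475.79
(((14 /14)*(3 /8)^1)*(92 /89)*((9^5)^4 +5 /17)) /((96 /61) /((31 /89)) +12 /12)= 13483720267174456611044469 /15788155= 854040276851503966.81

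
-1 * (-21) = 21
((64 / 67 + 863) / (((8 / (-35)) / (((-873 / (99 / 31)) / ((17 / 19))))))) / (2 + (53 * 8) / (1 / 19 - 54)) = -332335519375 / 1686256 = -197084.86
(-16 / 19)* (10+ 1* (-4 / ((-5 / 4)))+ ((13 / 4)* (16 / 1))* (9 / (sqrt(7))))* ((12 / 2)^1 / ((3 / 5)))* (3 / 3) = -74880* sqrt(7) / 133- 2112 / 19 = -1600.74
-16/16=-1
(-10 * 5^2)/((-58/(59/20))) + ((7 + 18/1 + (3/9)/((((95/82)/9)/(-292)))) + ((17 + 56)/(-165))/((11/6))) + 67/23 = -21950758413/30668660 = -715.74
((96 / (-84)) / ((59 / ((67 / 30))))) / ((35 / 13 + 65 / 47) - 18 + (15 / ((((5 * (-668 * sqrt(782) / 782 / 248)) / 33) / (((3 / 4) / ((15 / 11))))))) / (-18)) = -125346076779352 * sqrt(782) / 2044377391761586329 - 518054158743680 / 681459130587195443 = -0.00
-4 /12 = -1 /3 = -0.33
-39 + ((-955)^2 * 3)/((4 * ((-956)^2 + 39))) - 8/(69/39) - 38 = -271675311/3363428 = -80.77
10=10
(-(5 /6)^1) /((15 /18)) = -1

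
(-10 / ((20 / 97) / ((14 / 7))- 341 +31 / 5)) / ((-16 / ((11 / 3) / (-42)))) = 26675 / 163626624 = 0.00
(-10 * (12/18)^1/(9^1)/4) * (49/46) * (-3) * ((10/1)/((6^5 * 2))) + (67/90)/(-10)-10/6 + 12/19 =-1696059677/1529150400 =-1.11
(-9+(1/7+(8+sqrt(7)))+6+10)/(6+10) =sqrt(7)/16+53/56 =1.11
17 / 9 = 1.89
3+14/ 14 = 4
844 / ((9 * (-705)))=-844 / 6345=-0.13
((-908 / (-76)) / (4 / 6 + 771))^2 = 463761 / 1934680225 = 0.00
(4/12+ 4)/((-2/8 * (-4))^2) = 13/3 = 4.33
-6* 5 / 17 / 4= -15 / 34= -0.44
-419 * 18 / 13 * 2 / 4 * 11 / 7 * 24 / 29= -995544 / 2639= -377.24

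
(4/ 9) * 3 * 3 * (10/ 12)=10/ 3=3.33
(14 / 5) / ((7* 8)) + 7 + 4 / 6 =463 / 60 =7.72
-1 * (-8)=8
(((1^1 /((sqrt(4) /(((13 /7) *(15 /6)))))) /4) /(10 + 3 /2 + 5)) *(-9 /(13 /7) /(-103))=15 /9064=0.00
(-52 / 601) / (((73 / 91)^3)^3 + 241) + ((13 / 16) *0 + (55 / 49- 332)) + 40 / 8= -247572783312090408870646895 / 759710234551576815103709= -325.88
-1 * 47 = -47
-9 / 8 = -1.12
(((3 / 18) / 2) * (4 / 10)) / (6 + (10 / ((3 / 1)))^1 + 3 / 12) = 2 / 575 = 0.00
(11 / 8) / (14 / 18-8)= -99 / 520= -0.19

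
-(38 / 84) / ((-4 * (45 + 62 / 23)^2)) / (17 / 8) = 10051 / 429617013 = 0.00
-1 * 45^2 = -2025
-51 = -51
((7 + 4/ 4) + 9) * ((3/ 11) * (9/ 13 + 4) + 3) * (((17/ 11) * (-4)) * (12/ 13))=-8489664/ 20449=-415.16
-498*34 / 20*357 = -1511181 / 5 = -302236.20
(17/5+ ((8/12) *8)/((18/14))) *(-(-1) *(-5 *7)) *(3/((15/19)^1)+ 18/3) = -349517/135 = -2589.01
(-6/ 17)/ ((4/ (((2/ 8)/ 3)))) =-1/ 136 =-0.01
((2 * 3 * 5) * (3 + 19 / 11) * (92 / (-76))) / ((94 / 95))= -89700 / 517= -173.50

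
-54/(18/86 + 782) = -2322/33635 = -0.07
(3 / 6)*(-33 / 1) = -33 / 2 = -16.50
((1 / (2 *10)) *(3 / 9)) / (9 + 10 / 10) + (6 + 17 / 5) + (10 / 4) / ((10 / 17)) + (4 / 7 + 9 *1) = 23.22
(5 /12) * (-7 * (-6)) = 35 /2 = 17.50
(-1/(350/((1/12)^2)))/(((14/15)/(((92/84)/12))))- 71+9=-734952983/11854080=-62.00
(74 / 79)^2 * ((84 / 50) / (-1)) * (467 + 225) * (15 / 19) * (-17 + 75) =-27692876736 / 592895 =-46707.89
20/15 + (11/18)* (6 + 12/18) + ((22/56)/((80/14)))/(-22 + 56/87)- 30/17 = 496612897/136451520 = 3.64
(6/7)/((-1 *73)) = -6/511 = -0.01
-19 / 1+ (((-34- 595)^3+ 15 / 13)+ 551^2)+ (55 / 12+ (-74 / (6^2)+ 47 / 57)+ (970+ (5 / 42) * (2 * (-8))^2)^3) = 6888703661777125 / 9149868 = 752874649.31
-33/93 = -11/31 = -0.35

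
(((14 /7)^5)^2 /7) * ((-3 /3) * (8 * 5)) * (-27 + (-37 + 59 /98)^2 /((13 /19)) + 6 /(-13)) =-2440372869120 /218491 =-11169214.61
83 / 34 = 2.44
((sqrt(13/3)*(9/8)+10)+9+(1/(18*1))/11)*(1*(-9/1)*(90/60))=-11289/44- 81*sqrt(39)/16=-288.18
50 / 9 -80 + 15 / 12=-2635 / 36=-73.19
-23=-23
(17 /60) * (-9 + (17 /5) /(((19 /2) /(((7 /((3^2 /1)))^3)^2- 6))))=-3.14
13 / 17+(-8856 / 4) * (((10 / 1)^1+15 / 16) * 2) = -3293273 / 68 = -48430.49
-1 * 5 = -5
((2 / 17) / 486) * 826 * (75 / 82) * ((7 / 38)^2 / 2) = 505925 / 163047816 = 0.00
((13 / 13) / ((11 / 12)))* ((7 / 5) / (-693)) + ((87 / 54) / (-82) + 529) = 472366907 / 892980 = 528.98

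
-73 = -73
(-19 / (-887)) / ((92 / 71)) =1349 / 81604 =0.02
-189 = -189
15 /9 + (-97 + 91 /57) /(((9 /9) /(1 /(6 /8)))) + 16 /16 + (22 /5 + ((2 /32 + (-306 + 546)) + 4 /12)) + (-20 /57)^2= 31289413 /259920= 120.38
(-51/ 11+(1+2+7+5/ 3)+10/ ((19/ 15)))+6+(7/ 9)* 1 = 40823/ 1881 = 21.70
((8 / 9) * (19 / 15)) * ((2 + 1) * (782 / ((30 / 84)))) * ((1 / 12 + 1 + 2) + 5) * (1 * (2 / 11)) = 80708656 / 7425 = 10869.85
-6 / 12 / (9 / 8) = -4 / 9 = -0.44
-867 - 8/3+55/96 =-869.09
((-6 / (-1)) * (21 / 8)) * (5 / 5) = 63 / 4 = 15.75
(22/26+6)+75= 1064/13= 81.85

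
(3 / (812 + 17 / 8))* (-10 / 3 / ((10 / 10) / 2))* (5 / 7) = -800 / 45591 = -0.02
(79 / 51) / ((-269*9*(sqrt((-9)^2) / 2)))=-158 / 1111239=-0.00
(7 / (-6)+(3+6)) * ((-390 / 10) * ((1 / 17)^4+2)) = -611.00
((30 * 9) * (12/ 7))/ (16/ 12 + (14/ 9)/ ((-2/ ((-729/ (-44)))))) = -85536/ 2135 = -40.06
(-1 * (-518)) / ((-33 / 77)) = -3626 / 3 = -1208.67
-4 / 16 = -1 / 4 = -0.25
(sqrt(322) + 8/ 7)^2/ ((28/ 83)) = 332 * sqrt(322)/ 49 + 657443/ 686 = 1079.95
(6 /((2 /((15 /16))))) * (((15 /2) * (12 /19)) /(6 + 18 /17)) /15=153 /1216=0.13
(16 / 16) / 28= 1 / 28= 0.04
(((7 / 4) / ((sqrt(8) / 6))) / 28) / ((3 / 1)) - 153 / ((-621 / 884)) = sqrt(2) / 32 + 15028 / 69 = 217.84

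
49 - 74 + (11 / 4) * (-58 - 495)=-6183 / 4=-1545.75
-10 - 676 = -686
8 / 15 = 0.53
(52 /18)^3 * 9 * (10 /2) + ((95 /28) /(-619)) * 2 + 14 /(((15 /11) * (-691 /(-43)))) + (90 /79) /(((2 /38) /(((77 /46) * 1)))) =4943354180178893 /4406630972310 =1121.80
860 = 860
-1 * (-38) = 38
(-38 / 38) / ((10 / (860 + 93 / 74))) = -63733 / 740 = -86.13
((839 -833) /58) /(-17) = -3 /493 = -0.01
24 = 24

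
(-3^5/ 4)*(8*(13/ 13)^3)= -486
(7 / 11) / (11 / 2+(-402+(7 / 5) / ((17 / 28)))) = -1190 / 737143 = -0.00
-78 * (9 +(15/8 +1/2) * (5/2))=-9321/8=-1165.12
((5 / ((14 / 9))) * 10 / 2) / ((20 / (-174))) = -139.82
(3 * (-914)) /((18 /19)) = -8683 /3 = -2894.33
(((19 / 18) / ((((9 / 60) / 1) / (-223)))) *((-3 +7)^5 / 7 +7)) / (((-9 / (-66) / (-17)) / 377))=6410193483980 / 567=11305455880.04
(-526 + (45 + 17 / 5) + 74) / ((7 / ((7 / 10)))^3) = -1009 / 2500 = -0.40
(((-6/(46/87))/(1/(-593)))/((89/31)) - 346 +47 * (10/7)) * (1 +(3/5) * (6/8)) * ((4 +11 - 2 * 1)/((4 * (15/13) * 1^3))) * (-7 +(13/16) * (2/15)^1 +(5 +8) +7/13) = 115670641942661/2063376000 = 56058.93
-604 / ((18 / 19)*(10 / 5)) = -2869 / 9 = -318.78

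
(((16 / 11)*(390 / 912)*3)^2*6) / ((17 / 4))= 3650400 / 742577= 4.92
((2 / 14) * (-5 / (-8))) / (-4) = -5 / 224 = -0.02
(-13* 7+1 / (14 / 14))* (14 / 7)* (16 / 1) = -2880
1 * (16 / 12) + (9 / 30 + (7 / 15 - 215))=-2129 / 10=-212.90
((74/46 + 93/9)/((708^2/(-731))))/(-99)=75293/428016798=0.00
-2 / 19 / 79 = -2 / 1501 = -0.00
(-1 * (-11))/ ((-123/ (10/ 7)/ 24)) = -880/ 287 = -3.07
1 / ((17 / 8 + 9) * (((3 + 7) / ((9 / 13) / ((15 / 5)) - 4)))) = -196 / 5785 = -0.03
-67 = -67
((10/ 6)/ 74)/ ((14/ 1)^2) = 5/ 43512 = 0.00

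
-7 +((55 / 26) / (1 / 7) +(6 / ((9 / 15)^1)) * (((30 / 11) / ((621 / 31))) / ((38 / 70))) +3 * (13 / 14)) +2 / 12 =104470375 / 7873866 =13.27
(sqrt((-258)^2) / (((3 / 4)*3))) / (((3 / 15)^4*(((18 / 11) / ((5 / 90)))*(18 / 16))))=4730000 / 2187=2162.78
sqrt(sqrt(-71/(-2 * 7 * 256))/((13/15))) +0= 14^(3/4) * sqrt(195) * 71^(1/4)/728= 0.40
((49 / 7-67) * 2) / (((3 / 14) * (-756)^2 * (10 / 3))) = -1 / 3402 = -0.00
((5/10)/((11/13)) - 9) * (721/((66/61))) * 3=-8136485/484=-16810.92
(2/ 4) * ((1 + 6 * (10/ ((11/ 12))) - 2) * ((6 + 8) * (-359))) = -1781717/ 11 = -161974.27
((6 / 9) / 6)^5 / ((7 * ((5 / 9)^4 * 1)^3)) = 4782969 / 1708984375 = 0.00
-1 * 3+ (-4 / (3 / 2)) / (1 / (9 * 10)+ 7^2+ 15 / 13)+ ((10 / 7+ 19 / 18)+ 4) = 25373107 / 7395318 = 3.43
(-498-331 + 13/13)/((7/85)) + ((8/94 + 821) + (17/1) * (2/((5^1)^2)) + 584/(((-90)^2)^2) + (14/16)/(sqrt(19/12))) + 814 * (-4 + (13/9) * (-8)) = -21893.37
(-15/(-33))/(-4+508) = 5/5544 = 0.00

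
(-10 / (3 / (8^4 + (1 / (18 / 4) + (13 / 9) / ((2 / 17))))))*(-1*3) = 41085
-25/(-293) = 25/293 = 0.09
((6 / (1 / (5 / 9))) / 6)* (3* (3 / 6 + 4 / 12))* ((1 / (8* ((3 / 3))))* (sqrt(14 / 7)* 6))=25* sqrt(2) / 24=1.47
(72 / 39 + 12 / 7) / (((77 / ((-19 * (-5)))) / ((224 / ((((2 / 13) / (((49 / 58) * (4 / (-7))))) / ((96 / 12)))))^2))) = 1284955176960 / 9251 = 138899057.07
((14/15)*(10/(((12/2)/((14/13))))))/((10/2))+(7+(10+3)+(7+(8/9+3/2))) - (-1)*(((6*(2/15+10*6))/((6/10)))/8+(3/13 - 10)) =55646/585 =95.12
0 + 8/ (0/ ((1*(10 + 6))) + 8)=1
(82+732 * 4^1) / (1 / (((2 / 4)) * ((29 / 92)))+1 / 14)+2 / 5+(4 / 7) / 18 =469.55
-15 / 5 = -3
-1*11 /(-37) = 11 /37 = 0.30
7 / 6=1.17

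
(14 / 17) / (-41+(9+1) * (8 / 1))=0.02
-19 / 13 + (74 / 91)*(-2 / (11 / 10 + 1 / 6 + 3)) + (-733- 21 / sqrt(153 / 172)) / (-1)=14*sqrt(731) / 17 + 1064565 / 1456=753.42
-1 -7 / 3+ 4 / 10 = -44 / 15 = -2.93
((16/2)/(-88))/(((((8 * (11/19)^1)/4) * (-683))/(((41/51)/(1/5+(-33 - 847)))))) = -3895/37081748814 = -0.00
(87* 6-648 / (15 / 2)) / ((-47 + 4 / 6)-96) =-6534 / 2135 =-3.06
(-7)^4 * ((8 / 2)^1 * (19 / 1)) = 182476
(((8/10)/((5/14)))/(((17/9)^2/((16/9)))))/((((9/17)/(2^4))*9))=14336/3825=3.75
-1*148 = -148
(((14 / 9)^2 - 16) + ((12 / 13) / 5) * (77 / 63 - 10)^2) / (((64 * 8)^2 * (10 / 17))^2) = 15317 / 565325070336000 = 0.00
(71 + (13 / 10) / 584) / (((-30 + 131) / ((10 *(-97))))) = -40221341 / 58984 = -681.90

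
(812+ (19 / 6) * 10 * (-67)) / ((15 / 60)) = -15716 / 3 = -5238.67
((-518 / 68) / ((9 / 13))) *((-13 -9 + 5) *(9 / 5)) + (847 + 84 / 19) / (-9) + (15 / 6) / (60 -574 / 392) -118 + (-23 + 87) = 527299133 / 2802690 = 188.14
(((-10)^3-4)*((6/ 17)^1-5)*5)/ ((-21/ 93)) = -12293980/ 119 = -103310.76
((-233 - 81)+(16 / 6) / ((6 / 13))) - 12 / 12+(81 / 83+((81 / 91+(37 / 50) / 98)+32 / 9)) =-4818553531 / 15861300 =-303.79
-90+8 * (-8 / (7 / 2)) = -108.29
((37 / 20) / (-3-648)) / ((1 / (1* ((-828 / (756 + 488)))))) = 2553 / 1349740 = 0.00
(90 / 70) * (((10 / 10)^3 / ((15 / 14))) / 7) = 6 / 35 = 0.17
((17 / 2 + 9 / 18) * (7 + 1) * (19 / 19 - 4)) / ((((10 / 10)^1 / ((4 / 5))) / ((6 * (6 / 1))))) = -31104 / 5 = -6220.80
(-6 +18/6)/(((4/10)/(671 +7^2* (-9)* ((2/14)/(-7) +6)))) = 14745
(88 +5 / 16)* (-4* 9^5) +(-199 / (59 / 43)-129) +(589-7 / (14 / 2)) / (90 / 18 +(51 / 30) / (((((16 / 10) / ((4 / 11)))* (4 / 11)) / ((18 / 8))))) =-2328476774663 / 111628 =-20859253.72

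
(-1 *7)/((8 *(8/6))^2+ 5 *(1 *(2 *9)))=-9/262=-0.03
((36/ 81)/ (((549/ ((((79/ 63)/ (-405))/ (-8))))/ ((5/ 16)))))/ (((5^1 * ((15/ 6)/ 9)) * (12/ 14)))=79/ 960530400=0.00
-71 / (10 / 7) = -497 / 10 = -49.70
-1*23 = -23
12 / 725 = 0.02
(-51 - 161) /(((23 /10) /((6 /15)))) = -848 /23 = -36.87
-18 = -18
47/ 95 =0.49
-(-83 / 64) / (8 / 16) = 83 / 32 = 2.59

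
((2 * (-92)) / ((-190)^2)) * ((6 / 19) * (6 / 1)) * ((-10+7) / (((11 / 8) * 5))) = 39744 / 9431125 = 0.00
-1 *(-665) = 665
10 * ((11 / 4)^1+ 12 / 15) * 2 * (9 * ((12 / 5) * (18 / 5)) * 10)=276048 / 5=55209.60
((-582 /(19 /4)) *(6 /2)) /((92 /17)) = -29682 /437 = -67.92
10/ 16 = 5/ 8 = 0.62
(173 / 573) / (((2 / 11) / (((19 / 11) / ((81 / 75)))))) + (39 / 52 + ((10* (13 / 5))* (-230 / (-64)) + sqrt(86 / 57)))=sqrt(4902) / 57 + 23972197 / 247536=98.07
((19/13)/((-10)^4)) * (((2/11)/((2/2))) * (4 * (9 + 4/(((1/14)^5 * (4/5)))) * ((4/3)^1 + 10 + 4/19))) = 884723441/268125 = 3299.67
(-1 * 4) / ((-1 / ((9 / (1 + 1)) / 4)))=9 / 2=4.50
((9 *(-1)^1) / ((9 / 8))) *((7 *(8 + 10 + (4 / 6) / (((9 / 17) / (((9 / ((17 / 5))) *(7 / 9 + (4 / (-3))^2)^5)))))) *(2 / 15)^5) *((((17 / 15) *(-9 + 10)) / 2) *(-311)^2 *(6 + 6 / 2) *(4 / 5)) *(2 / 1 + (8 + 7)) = -6767454149363869696 / 1121008359375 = -6036934.60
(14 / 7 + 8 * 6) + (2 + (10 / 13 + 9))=803 / 13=61.77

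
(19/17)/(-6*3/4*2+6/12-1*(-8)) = -38/17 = -2.24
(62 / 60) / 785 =31 / 23550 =0.00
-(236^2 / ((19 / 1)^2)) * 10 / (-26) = 278480 / 4693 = 59.34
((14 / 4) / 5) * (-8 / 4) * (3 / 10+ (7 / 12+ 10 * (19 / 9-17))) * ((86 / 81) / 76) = 2.89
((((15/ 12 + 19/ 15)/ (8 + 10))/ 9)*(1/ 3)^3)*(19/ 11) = 2869/ 2886840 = 0.00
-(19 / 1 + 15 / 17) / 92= -169 / 782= -0.22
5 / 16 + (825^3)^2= 5044796753906250005 / 16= 315299797119140625.31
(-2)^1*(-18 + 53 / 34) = 559 / 17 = 32.88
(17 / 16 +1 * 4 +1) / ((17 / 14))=679 / 136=4.99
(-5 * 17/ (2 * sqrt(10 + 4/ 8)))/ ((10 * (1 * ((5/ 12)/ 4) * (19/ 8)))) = -544 * sqrt(42)/ 665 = -5.30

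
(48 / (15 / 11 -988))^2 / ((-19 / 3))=-836352 / 2237964571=-0.00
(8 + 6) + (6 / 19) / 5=1336 / 95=14.06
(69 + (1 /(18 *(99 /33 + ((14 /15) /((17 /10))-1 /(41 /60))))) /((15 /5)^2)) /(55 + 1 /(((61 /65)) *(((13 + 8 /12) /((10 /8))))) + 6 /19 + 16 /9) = 1544346876754 /1279985470491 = 1.21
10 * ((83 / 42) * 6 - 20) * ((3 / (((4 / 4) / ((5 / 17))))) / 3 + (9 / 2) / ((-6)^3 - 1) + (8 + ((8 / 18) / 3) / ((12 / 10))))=-476719595 / 697221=-683.74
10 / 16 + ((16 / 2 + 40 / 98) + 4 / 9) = 9.48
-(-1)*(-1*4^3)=-64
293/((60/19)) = 5567/60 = 92.78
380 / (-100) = -19 / 5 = -3.80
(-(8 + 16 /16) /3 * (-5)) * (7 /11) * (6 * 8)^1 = 5040 /11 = 458.18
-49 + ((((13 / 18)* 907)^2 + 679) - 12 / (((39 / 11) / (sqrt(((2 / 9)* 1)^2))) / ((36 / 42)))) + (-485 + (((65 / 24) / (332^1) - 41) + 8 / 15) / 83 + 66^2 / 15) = 3489780825093877 / 8124611040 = 429532.05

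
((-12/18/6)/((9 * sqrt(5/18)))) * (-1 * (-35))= -7 * sqrt(10)/27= -0.82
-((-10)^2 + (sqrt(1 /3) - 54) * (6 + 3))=386 - 3 * sqrt(3)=380.80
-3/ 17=-0.18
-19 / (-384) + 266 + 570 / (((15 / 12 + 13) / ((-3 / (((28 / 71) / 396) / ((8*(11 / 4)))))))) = -7125003899 / 2688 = -2650671.09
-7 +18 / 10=-26 / 5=-5.20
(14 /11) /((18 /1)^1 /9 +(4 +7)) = 14 /143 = 0.10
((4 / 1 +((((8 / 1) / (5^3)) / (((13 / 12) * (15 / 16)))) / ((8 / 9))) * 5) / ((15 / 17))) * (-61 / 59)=-7337812 / 1438125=-5.10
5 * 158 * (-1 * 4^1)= -3160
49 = 49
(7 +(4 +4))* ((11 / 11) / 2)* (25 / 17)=375 / 34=11.03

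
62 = 62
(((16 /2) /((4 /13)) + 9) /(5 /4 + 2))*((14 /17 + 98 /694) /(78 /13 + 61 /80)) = 63739200 /41487667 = 1.54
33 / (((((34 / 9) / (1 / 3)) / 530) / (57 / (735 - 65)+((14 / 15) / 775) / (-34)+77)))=3570315443013 / 30012650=118960.35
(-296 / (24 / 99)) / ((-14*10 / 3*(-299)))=-3663 / 41860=-0.09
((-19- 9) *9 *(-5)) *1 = 1260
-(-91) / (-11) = -91 / 11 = -8.27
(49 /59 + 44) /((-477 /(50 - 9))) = -108445 /28143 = -3.85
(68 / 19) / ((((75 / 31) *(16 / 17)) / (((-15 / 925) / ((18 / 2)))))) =-8959 / 3163500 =-0.00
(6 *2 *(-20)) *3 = -720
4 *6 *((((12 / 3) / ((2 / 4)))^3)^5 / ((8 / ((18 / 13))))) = 1899956092796928 / 13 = 146150468676686.77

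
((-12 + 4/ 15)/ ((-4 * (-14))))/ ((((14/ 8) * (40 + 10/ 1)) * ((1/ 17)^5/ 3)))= -62473708/ 6125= -10199.79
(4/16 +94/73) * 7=3143/292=10.76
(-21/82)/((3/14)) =-49/41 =-1.20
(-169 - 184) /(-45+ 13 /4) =1412 /167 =8.46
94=94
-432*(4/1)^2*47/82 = -162432/41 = -3961.76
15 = 15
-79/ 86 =-0.92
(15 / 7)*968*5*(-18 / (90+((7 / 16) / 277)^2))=-25668981043200 / 12374853463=-2074.29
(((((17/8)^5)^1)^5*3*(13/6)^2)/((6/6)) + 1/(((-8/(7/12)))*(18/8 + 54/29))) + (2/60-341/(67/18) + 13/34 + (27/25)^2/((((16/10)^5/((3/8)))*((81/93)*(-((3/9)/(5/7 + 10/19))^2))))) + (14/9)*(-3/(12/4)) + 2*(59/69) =1077836647529484965938705683150916308801424181/501042016141675354934801658575585280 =2151190145.35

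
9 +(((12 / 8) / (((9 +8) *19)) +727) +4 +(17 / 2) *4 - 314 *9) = -1325589 / 646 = -2052.00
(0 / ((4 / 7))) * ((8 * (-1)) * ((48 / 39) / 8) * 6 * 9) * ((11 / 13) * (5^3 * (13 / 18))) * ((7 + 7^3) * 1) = 0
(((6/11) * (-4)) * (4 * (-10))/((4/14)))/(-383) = -3360/4213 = -0.80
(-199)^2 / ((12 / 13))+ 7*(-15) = 513553 / 12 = 42796.08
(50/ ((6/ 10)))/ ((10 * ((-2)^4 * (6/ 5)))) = 125/ 288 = 0.43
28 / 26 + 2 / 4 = 41 / 26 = 1.58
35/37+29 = 1108/37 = 29.95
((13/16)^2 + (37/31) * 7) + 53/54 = 2141965/214272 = 10.00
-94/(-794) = 47/397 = 0.12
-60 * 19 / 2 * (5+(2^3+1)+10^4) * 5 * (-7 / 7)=28539900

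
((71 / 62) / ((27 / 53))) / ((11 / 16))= 30104 / 9207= 3.27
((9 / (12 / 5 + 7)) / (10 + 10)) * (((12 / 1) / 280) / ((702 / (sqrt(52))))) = sqrt(13) / 171080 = 0.00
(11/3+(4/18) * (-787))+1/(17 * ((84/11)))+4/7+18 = -653923/4284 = -152.64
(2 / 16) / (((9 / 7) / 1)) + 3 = 223 / 72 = 3.10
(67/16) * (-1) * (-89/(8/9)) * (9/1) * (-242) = -58443363/64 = -913177.55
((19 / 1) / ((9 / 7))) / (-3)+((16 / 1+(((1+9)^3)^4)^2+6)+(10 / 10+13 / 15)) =135000000000000000000002557 / 135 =1000000000000000000000019.00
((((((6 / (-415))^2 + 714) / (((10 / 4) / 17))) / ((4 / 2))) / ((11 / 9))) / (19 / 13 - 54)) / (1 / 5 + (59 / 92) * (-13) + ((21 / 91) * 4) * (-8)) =428291831448 / 175843275025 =2.44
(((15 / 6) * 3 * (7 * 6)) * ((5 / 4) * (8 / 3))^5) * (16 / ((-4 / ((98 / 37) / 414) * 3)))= -686000000 / 620379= -1105.78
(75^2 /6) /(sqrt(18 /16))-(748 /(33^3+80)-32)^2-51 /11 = -14659132720515 /14269467179+625 *sqrt(2) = -143.42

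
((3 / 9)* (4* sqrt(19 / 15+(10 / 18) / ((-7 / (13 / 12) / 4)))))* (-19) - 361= -361 - 152* sqrt(22890) / 945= -385.34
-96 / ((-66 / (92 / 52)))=368 / 143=2.57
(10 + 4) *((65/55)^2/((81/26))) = 61516/9801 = 6.28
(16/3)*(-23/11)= -11.15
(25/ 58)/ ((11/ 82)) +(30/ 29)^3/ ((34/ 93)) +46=238259103/ 4560743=52.24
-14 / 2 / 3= -7 / 3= -2.33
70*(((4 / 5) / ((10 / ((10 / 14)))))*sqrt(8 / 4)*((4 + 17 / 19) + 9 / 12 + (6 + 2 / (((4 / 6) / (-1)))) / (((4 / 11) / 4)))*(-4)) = -11748*sqrt(2) / 19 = -874.43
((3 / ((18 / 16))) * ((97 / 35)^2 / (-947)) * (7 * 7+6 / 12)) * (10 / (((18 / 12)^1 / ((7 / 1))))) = -1655984 / 33145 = -49.96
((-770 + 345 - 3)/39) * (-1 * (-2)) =-21.95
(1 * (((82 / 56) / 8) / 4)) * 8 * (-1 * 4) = -41 / 28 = -1.46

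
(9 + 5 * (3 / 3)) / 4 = 7 / 2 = 3.50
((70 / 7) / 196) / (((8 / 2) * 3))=5 / 1176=0.00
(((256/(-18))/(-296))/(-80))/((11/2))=-2/18315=-0.00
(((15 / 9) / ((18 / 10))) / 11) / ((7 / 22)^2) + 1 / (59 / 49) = 129727 / 78057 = 1.66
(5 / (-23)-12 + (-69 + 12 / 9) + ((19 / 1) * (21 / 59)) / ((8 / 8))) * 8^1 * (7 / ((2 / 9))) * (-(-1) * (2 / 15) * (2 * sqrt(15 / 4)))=-16669912 * sqrt(15) / 6785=-9515.44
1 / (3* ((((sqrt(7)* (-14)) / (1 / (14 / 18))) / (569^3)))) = -552660027* sqrt(7) / 686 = -2131488.33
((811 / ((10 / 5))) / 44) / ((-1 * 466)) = -811 / 41008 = -0.02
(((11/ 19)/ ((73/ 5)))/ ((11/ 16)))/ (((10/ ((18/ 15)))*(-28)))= -12/ 48545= -0.00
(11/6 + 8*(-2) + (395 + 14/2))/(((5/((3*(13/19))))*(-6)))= -30251/1140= -26.54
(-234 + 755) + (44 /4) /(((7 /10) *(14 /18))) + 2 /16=212201 /392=541.33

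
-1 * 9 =-9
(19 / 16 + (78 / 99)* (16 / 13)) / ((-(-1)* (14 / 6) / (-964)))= -274499 / 308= -891.23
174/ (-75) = -2.32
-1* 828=-828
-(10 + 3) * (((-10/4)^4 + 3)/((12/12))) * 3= -26247/16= -1640.44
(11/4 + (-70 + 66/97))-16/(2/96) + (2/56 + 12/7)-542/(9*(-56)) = -20331155/24444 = -831.74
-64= -64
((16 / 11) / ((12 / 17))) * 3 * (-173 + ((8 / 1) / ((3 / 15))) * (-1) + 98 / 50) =-358768 / 275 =-1304.61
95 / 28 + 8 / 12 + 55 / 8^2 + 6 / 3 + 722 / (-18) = -133831 / 4032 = -33.19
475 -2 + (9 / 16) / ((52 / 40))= 49237 / 104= 473.43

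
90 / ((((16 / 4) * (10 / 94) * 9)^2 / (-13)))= -28717 / 360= -79.77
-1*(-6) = 6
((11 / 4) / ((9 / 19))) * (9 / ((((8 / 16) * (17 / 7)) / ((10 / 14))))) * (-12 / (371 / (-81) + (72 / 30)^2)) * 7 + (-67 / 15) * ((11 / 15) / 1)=-20027313031 / 9137925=-2191.67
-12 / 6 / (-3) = 0.67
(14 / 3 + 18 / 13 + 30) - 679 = -25075 / 39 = -642.95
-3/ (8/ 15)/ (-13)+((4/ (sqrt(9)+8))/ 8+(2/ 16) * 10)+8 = 11129/ 1144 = 9.73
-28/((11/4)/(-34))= 346.18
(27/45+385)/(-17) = -1928/85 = -22.68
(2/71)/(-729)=-2/51759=-0.00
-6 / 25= -0.24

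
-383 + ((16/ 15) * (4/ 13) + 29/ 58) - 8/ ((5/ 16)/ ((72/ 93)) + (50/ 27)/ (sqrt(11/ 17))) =-385.13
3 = 3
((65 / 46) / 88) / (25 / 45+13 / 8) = 0.01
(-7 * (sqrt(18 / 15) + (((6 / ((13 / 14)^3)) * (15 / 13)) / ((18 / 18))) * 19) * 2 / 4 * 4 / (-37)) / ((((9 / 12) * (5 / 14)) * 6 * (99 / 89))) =34888 * sqrt(30) / 824175 + 3637841536 / 104618943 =35.00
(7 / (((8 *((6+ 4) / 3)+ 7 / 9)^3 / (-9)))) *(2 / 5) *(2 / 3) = -61236 / 75346115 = -0.00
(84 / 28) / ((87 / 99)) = 99 / 29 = 3.41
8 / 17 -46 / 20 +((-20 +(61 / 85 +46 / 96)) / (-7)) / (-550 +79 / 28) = -28665703 / 15627420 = -1.83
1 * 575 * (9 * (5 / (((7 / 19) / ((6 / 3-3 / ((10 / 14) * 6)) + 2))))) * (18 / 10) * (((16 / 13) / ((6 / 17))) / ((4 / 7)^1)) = 33096195 / 13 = 2545861.15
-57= -57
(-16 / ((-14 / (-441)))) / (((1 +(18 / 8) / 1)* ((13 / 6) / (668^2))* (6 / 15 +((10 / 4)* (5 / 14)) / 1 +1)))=-251884523520 / 18083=-13929354.84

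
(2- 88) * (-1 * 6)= 516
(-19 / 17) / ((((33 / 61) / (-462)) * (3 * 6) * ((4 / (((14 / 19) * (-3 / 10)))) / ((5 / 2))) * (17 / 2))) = -2989 / 3468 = -0.86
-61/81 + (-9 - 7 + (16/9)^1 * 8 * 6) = 5555/81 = 68.58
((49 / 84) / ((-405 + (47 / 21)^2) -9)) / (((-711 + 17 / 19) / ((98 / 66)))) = 319333 / 107073321520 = 0.00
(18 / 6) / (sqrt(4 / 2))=3 * sqrt(2) / 2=2.12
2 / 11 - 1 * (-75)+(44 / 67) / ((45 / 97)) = 2540353 / 33165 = 76.60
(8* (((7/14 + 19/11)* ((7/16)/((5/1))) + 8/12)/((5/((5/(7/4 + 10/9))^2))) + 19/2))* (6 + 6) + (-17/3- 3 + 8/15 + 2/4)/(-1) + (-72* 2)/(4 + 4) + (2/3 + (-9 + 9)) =1111930117/1166990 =952.82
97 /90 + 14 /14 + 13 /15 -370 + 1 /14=-23120 /63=-366.98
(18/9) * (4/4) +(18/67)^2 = 9302/4489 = 2.07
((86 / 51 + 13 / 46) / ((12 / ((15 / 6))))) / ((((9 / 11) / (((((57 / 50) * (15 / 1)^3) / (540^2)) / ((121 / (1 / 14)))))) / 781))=6231031 / 2043159552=0.00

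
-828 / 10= -414 / 5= -82.80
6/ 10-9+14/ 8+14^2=3787/ 20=189.35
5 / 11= 0.45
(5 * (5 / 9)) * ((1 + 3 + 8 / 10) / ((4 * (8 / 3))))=5 / 4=1.25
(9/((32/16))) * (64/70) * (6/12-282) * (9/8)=-45603/35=-1302.94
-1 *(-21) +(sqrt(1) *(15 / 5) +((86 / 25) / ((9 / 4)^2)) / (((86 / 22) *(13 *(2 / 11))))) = 24.07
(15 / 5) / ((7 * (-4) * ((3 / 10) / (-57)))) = 285 / 14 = 20.36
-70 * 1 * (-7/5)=98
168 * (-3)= -504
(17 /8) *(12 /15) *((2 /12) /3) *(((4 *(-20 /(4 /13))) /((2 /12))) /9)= -442 /27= -16.37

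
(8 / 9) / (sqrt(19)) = 8 * sqrt(19) / 171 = 0.20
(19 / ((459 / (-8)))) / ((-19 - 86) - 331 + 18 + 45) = 152 / 171207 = 0.00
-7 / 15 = -0.47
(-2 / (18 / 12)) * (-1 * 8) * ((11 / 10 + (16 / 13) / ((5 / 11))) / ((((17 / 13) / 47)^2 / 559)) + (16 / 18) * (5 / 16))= 228848782688 / 7803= 29328307.41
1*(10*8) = 80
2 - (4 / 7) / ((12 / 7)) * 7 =-0.33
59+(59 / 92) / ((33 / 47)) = 181897 / 3036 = 59.91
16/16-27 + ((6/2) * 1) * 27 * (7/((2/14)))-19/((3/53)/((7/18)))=205873/54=3812.46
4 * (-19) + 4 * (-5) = -96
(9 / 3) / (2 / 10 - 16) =-15 / 79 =-0.19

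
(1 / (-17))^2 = 1 / 289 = 0.00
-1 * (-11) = 11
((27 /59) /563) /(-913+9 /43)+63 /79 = 82137245031 /102997612750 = 0.80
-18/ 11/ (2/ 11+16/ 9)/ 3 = -27/ 97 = -0.28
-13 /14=-0.93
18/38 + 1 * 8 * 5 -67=-504/19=-26.53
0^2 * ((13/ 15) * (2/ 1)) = 0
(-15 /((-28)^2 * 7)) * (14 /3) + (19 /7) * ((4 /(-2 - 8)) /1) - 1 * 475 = -933153 /1960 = -476.10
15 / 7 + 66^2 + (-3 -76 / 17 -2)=4348.67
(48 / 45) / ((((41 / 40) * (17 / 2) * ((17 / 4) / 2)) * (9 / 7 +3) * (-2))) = -3584 / 533205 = -0.01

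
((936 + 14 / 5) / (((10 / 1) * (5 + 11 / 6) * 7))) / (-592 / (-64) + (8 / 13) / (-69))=50526216 / 237901475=0.21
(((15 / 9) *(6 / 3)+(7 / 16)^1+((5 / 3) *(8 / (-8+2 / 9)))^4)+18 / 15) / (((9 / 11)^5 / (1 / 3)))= 1262806205683 / 102079187280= 12.37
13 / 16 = 0.81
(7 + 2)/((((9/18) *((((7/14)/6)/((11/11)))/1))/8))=1728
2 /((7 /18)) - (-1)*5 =71 /7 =10.14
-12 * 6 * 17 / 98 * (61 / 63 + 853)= -3658400 / 343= -10665.89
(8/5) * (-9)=-72/5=-14.40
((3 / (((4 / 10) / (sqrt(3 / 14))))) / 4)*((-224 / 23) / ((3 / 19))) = -190*sqrt(42) / 23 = -53.54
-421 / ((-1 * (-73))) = -421 / 73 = -5.77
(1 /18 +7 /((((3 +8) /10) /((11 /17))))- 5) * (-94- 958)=133078 /153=869.79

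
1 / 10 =0.10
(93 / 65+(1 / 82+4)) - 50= -237489 / 5330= -44.56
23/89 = 0.26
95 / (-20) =-19 / 4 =-4.75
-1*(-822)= 822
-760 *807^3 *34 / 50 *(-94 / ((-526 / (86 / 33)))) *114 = -208589776748864352 / 14465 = -14420309488341.81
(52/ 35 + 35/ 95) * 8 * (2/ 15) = 6576/ 3325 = 1.98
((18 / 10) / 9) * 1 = 1 / 5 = 0.20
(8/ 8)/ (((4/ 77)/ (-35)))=-2695/ 4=-673.75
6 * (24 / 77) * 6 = 864 / 77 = 11.22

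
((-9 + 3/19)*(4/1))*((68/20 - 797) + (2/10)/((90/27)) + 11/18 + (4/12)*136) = 37678816/1425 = 26441.27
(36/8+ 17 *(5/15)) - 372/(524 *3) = 7805/786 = 9.93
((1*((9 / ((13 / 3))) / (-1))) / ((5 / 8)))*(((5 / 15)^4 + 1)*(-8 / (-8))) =-656 / 195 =-3.36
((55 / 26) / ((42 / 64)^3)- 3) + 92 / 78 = 681943 / 120393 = 5.66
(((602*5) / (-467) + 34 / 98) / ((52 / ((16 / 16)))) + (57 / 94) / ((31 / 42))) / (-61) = -1221003645 / 105756164332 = -0.01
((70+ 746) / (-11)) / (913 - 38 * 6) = -0.11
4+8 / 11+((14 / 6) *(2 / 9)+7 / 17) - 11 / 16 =401501 / 80784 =4.97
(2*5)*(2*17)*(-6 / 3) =-680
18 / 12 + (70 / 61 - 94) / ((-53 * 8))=11115 / 6466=1.72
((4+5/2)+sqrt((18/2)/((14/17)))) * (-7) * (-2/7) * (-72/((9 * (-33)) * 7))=8 * sqrt(238)/539+104/231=0.68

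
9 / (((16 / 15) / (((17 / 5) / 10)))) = 459 / 160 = 2.87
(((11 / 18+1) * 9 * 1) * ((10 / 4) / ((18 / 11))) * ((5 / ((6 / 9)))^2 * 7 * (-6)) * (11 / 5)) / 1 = -1842225 / 16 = -115139.06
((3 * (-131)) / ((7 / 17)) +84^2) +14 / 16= 341737 / 56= 6102.45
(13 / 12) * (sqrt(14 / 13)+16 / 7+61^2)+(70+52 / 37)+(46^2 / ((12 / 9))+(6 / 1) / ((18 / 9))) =sqrt(182) / 12+17699951 / 3108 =5696.09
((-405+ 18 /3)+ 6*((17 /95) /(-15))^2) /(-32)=12.47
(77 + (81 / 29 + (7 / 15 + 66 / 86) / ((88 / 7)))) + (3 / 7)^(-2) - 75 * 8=-635368499 / 1234530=-514.66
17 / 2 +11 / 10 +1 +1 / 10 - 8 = 2.70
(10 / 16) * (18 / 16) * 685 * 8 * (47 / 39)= 482925 / 104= 4643.51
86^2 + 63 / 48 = 118357 / 16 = 7397.31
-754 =-754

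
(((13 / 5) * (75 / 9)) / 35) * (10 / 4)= 65 / 42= 1.55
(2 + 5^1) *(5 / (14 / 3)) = 15 / 2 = 7.50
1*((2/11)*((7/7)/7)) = 2/77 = 0.03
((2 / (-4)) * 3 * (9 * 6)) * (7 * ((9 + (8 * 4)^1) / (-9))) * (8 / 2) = 10332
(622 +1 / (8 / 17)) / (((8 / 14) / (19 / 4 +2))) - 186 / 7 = 6581931 / 896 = 7345.91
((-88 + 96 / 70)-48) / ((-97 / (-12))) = -56544 / 3395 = -16.66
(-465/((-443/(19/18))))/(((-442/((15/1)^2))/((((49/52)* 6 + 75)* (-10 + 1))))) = 4168573875/10181912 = 409.41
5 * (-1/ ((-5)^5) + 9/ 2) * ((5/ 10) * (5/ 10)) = 28127/ 5000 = 5.63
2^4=16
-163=-163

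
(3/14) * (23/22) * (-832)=-14352/77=-186.39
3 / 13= 0.23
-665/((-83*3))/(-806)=-665/200694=-0.00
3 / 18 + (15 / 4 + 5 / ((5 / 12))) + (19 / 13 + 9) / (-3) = 1939 / 156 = 12.43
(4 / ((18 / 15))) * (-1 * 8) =-80 / 3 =-26.67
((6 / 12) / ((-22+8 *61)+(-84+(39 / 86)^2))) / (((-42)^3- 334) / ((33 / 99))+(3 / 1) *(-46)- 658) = -1849 / 316688446583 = -0.00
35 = 35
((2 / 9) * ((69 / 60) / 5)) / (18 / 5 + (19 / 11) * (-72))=-253 / 597780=-0.00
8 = 8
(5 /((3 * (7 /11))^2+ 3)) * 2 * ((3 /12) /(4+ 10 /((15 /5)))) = 55 /1072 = 0.05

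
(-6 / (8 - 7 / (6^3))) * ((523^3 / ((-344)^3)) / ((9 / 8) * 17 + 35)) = 11587509027 / 236992239404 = 0.05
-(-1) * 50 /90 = 5 /9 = 0.56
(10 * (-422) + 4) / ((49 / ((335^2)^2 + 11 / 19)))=-1008865872911376 / 931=-1083636813009.00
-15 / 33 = -5 / 11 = -0.45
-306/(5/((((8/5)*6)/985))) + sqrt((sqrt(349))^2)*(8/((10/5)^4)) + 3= 59187/24625 + sqrt(349)/2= 11.74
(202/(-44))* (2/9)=-101/99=-1.02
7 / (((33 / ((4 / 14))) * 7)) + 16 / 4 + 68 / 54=5.27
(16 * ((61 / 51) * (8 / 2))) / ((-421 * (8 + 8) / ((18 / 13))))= -1464 / 93041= -0.02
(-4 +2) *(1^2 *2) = -4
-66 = -66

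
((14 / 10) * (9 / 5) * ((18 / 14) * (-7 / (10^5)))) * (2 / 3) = -189 / 1250000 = -0.00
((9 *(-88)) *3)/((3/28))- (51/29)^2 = -22179.09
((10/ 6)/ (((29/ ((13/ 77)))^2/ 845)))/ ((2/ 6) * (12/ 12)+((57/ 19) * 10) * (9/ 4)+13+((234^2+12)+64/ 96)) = 1428050/ 1640972751033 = 0.00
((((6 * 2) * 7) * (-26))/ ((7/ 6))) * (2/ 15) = -1248/ 5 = -249.60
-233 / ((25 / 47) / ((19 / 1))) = -208069 / 25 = -8322.76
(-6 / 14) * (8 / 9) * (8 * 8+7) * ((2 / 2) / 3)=-568 / 63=-9.02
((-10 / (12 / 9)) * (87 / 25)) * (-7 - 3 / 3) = 1044 / 5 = 208.80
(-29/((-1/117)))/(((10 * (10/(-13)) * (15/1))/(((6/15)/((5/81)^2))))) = -96466383/31250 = -3086.92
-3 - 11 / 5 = -26 / 5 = -5.20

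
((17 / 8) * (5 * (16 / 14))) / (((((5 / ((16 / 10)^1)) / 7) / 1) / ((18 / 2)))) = 1224 / 5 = 244.80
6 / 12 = 1 / 2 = 0.50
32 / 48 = 2 / 3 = 0.67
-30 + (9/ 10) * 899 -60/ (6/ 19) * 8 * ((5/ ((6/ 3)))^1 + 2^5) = -516609/ 10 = -51660.90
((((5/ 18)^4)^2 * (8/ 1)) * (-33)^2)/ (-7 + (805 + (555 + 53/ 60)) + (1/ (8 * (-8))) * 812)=236328125/ 1026383695002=0.00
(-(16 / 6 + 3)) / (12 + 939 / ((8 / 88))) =-0.00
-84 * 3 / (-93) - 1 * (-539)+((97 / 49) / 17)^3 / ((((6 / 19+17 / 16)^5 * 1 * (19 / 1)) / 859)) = 125355938647516640148699291 / 231401842636703275415053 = 541.72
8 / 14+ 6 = 46 / 7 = 6.57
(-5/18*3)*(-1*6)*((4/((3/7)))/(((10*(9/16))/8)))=1792/27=66.37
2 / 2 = 1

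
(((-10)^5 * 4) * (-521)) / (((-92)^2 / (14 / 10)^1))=18235000 / 529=34470.70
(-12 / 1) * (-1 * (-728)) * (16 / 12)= -11648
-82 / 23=-3.57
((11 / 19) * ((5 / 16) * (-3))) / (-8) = 165 / 2432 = 0.07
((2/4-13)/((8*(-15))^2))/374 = -1/430848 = -0.00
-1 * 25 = -25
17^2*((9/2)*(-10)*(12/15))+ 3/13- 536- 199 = -11138.77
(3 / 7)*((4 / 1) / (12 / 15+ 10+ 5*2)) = 15 / 182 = 0.08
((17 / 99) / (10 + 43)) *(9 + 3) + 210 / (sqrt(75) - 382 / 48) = 1684114252 / 11751531 + 604800 *sqrt(3) / 6719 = 299.22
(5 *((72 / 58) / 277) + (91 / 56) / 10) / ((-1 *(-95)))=0.00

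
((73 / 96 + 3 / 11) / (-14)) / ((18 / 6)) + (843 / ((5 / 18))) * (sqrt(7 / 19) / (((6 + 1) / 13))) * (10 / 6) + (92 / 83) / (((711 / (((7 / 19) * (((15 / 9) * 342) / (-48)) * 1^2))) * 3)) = -23444581 / 872448192 + 65754 * sqrt(133) / 133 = 5701.57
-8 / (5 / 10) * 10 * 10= -1600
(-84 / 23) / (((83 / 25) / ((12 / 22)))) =-12600 / 20999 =-0.60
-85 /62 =-1.37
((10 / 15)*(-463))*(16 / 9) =-548.74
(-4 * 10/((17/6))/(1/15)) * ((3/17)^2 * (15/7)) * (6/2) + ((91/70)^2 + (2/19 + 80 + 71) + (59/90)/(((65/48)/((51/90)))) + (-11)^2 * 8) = 41232986717177/38225596500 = 1078.67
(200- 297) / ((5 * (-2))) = 97 / 10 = 9.70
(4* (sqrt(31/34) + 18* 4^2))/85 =2* sqrt(1054)/1445 + 1152/85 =13.60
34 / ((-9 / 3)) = -34 / 3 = -11.33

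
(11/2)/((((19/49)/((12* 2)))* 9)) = 37.82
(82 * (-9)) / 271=-738 / 271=-2.72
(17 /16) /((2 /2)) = 17 /16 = 1.06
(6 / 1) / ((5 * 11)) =6 / 55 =0.11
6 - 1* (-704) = 710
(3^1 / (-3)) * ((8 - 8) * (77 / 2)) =0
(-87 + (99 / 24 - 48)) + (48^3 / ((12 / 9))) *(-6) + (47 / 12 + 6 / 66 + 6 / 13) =-497790.41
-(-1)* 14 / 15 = 14 / 15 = 0.93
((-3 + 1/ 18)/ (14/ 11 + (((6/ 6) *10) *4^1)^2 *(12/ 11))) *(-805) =1.36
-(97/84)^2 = -9409/7056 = -1.33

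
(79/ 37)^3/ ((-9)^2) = 493039/ 4102893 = 0.12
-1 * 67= -67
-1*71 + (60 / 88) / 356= -556057 / 7832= -71.00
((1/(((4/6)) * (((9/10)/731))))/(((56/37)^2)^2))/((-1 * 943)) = -6850058455/27821789184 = -0.25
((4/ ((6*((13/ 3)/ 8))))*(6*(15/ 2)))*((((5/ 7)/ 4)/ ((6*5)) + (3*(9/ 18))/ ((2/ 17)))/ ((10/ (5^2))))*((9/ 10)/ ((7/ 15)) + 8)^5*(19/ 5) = 31691371344137745/ 48941984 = 647529355.25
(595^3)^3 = 9346579224852489607421875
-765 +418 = -347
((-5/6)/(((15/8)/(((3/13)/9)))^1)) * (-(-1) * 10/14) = -20/2457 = -0.01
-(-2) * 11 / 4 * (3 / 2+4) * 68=2057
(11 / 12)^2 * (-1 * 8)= -121 / 18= -6.72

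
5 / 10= 1 / 2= 0.50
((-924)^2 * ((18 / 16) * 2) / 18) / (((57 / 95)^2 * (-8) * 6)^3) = -92640625 / 4478976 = -20.68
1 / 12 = 0.08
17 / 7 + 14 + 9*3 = 304 / 7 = 43.43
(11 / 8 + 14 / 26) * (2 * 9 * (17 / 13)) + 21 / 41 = 1262523 / 27716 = 45.55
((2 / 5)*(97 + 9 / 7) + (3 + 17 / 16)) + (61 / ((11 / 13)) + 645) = 760.47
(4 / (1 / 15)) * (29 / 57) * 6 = 3480 / 19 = 183.16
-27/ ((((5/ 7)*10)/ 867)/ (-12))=983178/ 25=39327.12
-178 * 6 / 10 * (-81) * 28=1211112 / 5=242222.40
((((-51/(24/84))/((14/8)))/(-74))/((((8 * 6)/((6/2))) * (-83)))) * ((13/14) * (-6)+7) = -255/171976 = -0.00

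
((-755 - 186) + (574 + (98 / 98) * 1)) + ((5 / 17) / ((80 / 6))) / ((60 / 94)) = -497713 / 1360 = -365.97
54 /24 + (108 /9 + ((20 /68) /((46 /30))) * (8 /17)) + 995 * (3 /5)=16254315 /26588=611.34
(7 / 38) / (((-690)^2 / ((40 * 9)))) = 7 / 50255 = 0.00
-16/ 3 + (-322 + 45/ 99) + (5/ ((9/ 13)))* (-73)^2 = 3777874/ 99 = 38160.34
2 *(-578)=-1156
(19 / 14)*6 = 57 / 7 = 8.14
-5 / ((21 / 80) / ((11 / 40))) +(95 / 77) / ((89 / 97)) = -11435 / 2937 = -3.89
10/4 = 5/2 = 2.50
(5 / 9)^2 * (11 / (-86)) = -275 / 6966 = -0.04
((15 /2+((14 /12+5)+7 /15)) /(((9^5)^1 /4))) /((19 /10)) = 1696 /3365793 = 0.00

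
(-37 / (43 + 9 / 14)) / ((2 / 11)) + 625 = 379026 / 611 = 620.34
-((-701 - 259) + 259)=701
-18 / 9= -2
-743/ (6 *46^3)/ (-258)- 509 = -76694148409/ 150676128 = -509.00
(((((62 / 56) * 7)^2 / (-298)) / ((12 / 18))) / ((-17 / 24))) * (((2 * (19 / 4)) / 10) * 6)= 2.43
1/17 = 0.06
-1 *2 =-2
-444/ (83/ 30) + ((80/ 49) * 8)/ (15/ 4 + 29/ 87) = -31343880/ 199283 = -157.28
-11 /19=-0.58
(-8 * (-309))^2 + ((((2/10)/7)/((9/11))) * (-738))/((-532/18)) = 28445703579/4655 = 6110784.87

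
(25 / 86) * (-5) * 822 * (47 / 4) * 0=0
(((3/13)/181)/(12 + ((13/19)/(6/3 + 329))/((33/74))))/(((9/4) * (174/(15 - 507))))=-276716/2073244771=-0.00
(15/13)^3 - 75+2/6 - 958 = -6796181/6591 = -1031.13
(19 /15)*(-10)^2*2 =760 /3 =253.33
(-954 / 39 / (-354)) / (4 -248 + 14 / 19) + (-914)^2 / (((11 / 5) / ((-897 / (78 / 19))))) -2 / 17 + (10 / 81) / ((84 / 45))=-5197803681212948339 / 62646775191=-82970011.87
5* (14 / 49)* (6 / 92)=15 / 161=0.09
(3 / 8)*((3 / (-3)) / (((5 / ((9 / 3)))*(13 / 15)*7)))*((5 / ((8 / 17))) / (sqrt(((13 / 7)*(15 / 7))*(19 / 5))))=-765*sqrt(741) / 205504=-0.10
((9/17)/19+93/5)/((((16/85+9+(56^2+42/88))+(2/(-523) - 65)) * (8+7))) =230764336/572454407365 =0.00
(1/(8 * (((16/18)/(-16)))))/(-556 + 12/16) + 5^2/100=2257/8884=0.25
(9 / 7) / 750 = 3 / 1750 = 0.00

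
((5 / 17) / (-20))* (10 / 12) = -5 / 408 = -0.01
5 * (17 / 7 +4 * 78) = 11005 / 7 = 1572.14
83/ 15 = 5.53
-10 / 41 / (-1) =10 / 41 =0.24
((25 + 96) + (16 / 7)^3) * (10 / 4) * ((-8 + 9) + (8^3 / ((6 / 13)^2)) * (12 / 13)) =737715.60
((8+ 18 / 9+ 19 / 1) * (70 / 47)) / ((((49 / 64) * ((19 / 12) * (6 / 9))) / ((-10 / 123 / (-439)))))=1113600 / 112511749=0.01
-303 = -303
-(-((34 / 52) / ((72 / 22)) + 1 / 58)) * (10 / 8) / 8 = 29455 / 868608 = 0.03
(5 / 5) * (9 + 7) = 16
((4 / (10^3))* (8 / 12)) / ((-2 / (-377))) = 377 / 750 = 0.50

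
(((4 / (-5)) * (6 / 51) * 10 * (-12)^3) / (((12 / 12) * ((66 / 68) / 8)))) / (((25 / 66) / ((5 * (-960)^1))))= -169869312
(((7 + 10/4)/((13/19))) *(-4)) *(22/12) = -3971/39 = -101.82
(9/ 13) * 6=54/ 13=4.15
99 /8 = 12.38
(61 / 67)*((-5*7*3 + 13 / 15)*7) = -666974 / 1005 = -663.66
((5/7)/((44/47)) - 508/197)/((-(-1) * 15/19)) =-697737/303380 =-2.30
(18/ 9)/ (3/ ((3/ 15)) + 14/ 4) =4/ 37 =0.11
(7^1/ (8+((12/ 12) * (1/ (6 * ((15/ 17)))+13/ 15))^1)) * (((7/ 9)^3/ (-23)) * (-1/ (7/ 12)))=2744/ 101223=0.03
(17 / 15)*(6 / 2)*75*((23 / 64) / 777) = 1955 / 16576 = 0.12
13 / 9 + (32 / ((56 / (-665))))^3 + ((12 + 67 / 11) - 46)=-5432330620 / 99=-54872026.46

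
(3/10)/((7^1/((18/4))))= 27/140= 0.19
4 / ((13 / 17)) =68 / 13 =5.23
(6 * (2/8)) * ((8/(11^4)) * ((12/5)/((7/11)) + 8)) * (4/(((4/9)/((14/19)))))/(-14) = -44496/9736265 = -0.00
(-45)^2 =2025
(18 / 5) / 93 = 6 / 155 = 0.04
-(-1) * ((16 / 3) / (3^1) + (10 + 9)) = 187 / 9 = 20.78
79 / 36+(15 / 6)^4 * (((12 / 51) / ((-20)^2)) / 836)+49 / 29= 922081085 / 237397248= 3.88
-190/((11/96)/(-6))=109440/11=9949.09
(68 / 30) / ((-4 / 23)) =-391 / 30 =-13.03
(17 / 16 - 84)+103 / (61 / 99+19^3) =-450502601 / 5432816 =-82.92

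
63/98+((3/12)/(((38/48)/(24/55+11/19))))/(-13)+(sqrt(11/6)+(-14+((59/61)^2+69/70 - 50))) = -413207013486/6723121405+sqrt(66)/6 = -60.11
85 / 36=2.36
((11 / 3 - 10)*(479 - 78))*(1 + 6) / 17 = -53333 / 51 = -1045.75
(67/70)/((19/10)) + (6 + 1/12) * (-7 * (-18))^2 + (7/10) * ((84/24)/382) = 98136371877/1016120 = 96579.51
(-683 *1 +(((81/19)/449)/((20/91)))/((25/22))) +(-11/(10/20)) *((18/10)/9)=-1465971269/2132750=-687.36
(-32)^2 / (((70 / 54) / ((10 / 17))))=55296 / 119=464.67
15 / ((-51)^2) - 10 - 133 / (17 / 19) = -137542 / 867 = -158.64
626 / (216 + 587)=626 / 803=0.78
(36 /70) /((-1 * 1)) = -18 /35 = -0.51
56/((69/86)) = 4816/69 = 69.80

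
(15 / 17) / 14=15 / 238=0.06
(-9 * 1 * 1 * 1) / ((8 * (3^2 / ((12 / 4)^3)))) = -27 / 8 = -3.38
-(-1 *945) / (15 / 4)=252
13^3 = 2197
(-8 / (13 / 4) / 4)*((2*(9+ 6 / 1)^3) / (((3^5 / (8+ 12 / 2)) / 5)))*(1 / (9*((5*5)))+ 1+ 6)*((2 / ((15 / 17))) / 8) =-7501760 / 3159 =-2374.73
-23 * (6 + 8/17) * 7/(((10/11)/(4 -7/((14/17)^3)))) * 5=46545675/952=48892.52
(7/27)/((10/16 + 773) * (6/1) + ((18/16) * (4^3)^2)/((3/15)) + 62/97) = 2716/290000709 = 0.00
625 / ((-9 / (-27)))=1875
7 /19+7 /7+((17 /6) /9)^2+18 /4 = 330625 /55404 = 5.97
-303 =-303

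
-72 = -72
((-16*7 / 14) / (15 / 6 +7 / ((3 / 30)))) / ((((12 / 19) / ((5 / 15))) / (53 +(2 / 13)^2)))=-7828 / 2535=-3.09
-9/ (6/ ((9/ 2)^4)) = -19683/ 32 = -615.09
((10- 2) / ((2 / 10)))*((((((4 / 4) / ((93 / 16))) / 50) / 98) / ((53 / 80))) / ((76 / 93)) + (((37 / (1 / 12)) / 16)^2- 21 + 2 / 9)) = 26619810659 / 888174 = 29971.39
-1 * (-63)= 63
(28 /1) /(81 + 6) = 28 /87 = 0.32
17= 17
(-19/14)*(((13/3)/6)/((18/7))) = -247/648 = -0.38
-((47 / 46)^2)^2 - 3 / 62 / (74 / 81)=-5868999559 / 5135642032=-1.14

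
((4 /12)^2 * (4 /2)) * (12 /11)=8 /33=0.24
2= 2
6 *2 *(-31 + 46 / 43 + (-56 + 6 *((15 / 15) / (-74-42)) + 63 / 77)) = -14018298 / 13717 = -1021.97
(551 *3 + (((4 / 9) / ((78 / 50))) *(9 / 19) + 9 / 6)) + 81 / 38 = 1227664 / 741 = 1656.77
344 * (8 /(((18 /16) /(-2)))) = -4892.44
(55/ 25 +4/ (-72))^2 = 37249/ 8100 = 4.60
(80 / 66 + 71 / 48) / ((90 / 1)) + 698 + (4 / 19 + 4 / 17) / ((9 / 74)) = 10770296743 / 15348960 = 701.70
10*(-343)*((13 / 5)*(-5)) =44590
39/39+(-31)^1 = -30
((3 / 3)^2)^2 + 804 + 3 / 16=12883 / 16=805.19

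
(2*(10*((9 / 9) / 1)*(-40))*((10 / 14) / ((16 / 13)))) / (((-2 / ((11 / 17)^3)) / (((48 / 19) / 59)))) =103818000 / 38552311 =2.69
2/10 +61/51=356/255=1.40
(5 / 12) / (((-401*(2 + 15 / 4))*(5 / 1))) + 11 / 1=304358 / 27669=11.00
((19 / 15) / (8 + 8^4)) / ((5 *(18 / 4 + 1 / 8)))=1 / 74925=0.00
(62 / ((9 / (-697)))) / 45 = -43214 / 405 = -106.70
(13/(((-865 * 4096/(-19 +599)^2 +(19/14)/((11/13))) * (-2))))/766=4209205/4428795222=0.00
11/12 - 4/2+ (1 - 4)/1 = -49/12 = -4.08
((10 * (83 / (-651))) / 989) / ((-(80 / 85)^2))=119935 / 82411392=0.00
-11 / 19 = -0.58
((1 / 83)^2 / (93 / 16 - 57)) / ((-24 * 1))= 2 / 16926273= 0.00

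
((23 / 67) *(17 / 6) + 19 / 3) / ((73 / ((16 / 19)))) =0.08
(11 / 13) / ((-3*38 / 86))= -473 / 741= -0.64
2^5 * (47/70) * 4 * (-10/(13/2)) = -12032/91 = -132.22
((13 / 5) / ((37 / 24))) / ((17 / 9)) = 2808 / 3145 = 0.89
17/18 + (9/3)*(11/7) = 713/126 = 5.66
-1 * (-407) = 407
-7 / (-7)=1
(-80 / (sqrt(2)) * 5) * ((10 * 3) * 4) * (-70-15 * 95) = 50741982.62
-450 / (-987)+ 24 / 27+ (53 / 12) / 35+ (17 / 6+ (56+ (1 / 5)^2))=17867959 / 296100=60.34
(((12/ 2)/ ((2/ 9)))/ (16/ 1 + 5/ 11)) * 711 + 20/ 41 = 8661467/ 7421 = 1167.16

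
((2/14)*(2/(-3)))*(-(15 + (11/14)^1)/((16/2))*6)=221/196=1.13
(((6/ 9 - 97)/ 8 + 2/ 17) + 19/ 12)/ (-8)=1.29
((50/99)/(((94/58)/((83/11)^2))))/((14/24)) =39956200/1313697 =30.42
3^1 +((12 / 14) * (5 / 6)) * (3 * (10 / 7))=297 / 49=6.06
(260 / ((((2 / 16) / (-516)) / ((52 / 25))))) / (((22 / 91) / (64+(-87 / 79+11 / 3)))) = -2670751096832 / 4345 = -614672289.26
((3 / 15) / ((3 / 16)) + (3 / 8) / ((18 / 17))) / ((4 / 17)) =5797 / 960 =6.04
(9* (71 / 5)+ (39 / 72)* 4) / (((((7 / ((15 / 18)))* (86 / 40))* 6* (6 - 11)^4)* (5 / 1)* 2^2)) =557 / 5805000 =0.00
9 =9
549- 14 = 535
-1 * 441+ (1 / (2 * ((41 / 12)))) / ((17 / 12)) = -307305 / 697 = -440.90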